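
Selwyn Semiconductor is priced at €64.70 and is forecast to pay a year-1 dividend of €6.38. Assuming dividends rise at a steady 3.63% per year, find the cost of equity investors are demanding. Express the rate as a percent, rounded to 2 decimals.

Rearranging the constant-growth DDM: r = D₁/P₀ + g.
r = 6.3800 / 64.70 + 0.0363 = 0.09861 + 0.0363 = 0.13491

13.49%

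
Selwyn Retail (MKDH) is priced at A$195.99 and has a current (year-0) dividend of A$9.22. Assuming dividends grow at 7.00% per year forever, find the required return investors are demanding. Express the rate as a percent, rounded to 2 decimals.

Rearranging the constant-growth DDM: r = D₁/P₀ + g.
D₁ = 9.22 × (1 + 0.07) = 9.8654.
r = 9.8654 / 195.99 + 0.07 = 0.05034 + 0.07 = 0.12034

12.03%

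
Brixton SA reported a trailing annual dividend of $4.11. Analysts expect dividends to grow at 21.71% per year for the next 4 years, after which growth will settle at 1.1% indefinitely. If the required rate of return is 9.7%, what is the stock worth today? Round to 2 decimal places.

$94.67

Two-stage DDM. Project D₁…D_4 at 0.2171, terminal growth 0.011, discount at r = 0.097.
D_1 = 5.0023
D_2 = 6.0883
D_3 = 7.4100
D_4 = 9.0188
Terminal value at t=4: TV = D_5/(r−g) = 9.1180/(0.097−0.011) = 106.0229
P₀ = 5.0023/(1+0.097)^1 + 6.0883/(1+0.097)^2 + 7.4100/(1+0.097)^3 + 9.0188/(1+0.097)^4 + 106.0229/(1+0.097)^4 = 94.6703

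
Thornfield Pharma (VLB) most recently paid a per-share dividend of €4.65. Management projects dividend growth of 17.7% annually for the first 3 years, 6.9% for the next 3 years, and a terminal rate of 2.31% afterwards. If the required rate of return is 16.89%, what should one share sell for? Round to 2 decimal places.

Three-stage DDM. Project D₁…D_6; terminal Gordon value at t=6 with g = 0.0231; discount at r = 0.1689.
D_1 = 5.4731
D_2 = 6.4418
D_3 = 7.5820
D_4 = 8.1051
D_5 = 8.6644
D_6 = 9.2622
TV_6 = 9.4762/(0.1689−0.0231) = 64.9944
P₀ = Σ Dₜ/(1+r)ᵗ + TV_6/(1+r)^6 = 51.5683

€51.57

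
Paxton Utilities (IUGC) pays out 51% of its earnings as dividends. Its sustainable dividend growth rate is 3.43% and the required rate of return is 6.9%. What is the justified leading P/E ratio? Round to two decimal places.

Justified leading P/E = b/(r−g) = 0.51/(0.069−0.0343) = 14.6974

14.70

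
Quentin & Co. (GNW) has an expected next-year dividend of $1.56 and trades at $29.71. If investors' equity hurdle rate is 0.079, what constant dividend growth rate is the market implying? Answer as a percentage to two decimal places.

From P₀ = D₁/(r − g), the implied growth is g = r − D₁/P₀.
g = 0.079 − 1.56/29.71 = 0.079 − 0.05251 = 0.02649

2.65%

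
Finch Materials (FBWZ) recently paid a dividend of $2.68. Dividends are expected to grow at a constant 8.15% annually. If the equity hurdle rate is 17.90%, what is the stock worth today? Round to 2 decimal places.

$29.73

Gordon growth model: P₀ = D₁/(r − g). D₁ = 2.68 × (1 + 0.0815) = 2.8984.
P₀ = 2.8984 / (0.179 − 0.0815) = 2.8984 / 0.0975 = 29.7274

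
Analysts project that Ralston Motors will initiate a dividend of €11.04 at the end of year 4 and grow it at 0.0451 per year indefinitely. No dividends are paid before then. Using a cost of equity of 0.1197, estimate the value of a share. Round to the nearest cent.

Deferred-dividend DDM. At t=3 the remaining stream is a growing perpetuity with first payment D_4 = 11.04.
V_3 = D_4/(r−g) = 11.04/(0.1197−0.0451) = 147.9893
P₀ = V_3/(1+r)^3 = 147.9893/(1+0.1197)^3 = 105.4205

€105.42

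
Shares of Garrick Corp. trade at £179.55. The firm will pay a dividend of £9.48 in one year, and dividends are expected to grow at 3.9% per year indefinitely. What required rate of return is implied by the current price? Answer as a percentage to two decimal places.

9.18%

Rearranging the constant-growth DDM: r = D₁/P₀ + g.
r = 9.4800 / 179.55 + 0.039 = 0.05280 + 0.039 = 0.09180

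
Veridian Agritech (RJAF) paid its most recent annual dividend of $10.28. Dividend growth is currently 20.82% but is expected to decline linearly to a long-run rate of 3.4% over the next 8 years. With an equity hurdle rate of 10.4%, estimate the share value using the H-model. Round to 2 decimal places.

H-model: P₀ = D₀[(1+g_L) + H(g_S−g_L)]/(r−g_L), with H = 8/2 = 4.
P₀ = 10.28 × [(1+0.034) + 4×(0.2082−0.034)] / (0.104−0.034)
   = 10.28 × 1.7308 / 0.07 = 254.1803

$254.18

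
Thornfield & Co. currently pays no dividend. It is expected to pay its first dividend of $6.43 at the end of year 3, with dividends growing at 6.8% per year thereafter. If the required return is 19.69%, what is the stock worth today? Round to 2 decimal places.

$34.82

Deferred-dividend DDM. At t=2 the remaining stream is a growing perpetuity with first payment D_3 = 6.43.
V_2 = D_3/(r−g) = 6.43/(0.1969−0.068) = 49.8836
P₀ = V_2/(1+r)^2 = 49.8836/(1+0.1969)^2 = 34.8211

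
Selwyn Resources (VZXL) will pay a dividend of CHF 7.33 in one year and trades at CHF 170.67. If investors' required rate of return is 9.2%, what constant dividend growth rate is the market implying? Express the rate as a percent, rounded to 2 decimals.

From P₀ = D₁/(r − g), the implied growth is g = r − D₁/P₀.
g = 0.092 − 7.33/170.67 = 0.092 − 0.04295 = 0.04905

4.91%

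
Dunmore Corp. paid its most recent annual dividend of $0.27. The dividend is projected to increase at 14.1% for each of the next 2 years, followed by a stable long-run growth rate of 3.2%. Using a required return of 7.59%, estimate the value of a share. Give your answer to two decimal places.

$7.73

Two-stage DDM. Project D₁…D_2 at 0.141, terminal growth 0.032, discount at r = 0.0759.
D_1 = 0.3081
D_2 = 0.3515
Terminal value at t=2: TV = D_3/(r−g) = 0.3628/(0.0759−0.032) = 8.2632
P₀ = 0.3081/(1+0.0759)^1 + 0.3515/(1+0.0759)^2 + 8.2632/(1+0.0759)^2 = 7.7285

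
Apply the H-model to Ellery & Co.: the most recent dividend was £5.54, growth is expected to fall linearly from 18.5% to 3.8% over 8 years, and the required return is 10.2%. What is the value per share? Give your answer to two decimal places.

H-model: P₀ = D₀[(1+g_L) + H(g_S−g_L)]/(r−g_L), with H = 8/2 = 4.
P₀ = 5.54 × [(1+0.038) + 4×(0.185−0.038)] / (0.102−0.038)
   = 5.54 × 1.6260 / 0.064 = 140.7506

£140.75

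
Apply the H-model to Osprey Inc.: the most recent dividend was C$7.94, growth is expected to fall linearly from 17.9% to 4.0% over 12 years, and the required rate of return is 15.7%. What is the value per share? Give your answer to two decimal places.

C$127.18

H-model: P₀ = D₀[(1+g_L) + H(g_S−g_L)]/(r−g_L), with H = 12/2 = 6.
P₀ = 7.94 × [(1+0.04) + 6×(0.179−0.04)] / (0.157−0.04)
   = 7.94 × 1.8740 / 0.117 = 127.1757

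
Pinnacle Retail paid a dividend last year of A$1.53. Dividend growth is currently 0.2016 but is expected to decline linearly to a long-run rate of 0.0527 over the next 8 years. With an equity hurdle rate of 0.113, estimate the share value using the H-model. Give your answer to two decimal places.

A$41.82

H-model: P₀ = D₀[(1+g_L) + H(g_S−g_L)]/(r−g_L), with H = 8/2 = 4.
P₀ = 1.53 × [(1+0.0527) + 4×(0.2016−0.0527)] / (0.113−0.0527)
   = 1.53 × 1.6483 / 0.0603 = 41.8225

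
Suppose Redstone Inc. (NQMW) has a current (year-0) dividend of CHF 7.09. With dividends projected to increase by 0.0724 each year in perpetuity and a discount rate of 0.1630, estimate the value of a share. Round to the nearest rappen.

CHF 83.92

Gordon growth model: P₀ = D₁/(r − g). D₁ = 7.09 × (1 + 0.0724) = 7.6033.
P₀ = 7.6033 / (0.163 − 0.0724) = 7.6033 / 0.0906 = 83.9218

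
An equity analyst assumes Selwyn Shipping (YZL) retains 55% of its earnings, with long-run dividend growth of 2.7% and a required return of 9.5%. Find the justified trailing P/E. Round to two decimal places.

6.80

Payout ratio b = 1 − 0.55 = 0.45.
Justified trailing P/E = b(1+g)/(r−g) = 0.45×(1+0.027)/(0.095−0.027) = 6.7963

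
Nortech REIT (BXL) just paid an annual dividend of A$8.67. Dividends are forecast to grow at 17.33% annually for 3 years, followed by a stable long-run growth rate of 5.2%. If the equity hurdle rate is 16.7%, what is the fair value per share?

A$106.89

Two-stage DDM. Project D₁…D_3 at 0.1733, terminal growth 0.052, discount at r = 0.167.
D_1 = 10.1725
D_2 = 11.9354
D_3 = 14.0038
Terminal value at t=3: TV = D_4/(r−g) = 14.7320/(0.167−0.052) = 128.1044
P₀ = 10.1725/(1+0.167)^1 + 11.9354/(1+0.167)^2 + 14.0038/(1+0.167)^3 + 128.1044/(1+0.167)^3 = 106.8949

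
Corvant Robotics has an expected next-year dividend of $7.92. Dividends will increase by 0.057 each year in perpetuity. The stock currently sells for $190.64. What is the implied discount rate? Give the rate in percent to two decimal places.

9.85%

Rearranging the constant-growth DDM: r = D₁/P₀ + g.
r = 7.9200 / 190.64 + 0.057 = 0.04154 + 0.057 = 0.09854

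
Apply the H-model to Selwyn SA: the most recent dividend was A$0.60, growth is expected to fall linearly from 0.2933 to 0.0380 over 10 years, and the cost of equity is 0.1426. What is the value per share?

H-model: P₀ = D₀[(1+g_L) + H(g_S−g_L)]/(r−g_L), with H = 10/2 = 5.
P₀ = 0.60 × [(1+0.038) + 5×(0.2933−0.038)] / (0.1426−0.038)
   = 0.60 × 2.3145 / 0.1046 = 13.2763

A$13.28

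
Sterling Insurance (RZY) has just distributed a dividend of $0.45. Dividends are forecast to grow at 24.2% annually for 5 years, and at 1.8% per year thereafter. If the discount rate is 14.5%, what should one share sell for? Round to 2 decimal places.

Two-stage DDM. Project D₁…D_5 at 0.242, terminal growth 0.018, discount at r = 0.145.
D_1 = 0.5589
D_2 = 0.6942
D_3 = 0.8621
D_4 = 1.0708
D_5 = 1.3299
Terminal value at t=5: TV = D_6/(r−g) = 1.3538/(0.145−0.018) = 10.6602
P₀ = 0.5589/(1+0.145)^1 + 0.6942/(1+0.145)^2 + 0.8621/(1+0.145)^3 + 1.0708/(1+0.145)^4 + 1.3299/(1+0.145)^5 + 10.6602/(1+0.145)^5 = 8.3074

$8.31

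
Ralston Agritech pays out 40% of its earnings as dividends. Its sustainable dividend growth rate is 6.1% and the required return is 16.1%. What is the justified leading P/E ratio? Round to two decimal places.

Justified leading P/E = b/(r−g) = 0.40/(0.161−0.061) = 4.0000

4.00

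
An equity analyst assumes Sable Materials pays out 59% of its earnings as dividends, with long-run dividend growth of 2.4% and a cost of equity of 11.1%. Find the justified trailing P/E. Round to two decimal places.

Justified trailing P/E = b(1+g)/(r−g) = 0.59×(1+0.024)/(0.111−0.024) = 6.9444

6.94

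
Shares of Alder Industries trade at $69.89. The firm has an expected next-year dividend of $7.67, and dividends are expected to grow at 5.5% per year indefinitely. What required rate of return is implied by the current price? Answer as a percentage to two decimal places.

Rearranging the constant-growth DDM: r = D₁/P₀ + g.
r = 7.6700 / 69.89 + 0.055 = 0.10974 + 0.055 = 0.16474

16.47%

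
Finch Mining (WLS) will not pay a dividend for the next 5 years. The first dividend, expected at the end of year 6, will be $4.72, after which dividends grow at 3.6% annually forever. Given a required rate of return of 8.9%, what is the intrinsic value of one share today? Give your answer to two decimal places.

$58.15

Deferred-dividend DDM. At t=5 the remaining stream is a growing perpetuity with first payment D_6 = 4.72.
V_5 = D_6/(r−g) = 4.72/(0.089−0.036) = 89.0566
P₀ = V_5/(1+r)^5 = 89.0566/(1+0.089)^5 = 58.1469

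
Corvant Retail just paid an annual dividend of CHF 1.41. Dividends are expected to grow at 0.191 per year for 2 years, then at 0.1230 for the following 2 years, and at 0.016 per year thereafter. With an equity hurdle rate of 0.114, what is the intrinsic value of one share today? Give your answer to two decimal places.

CHF 23.36

Three-stage DDM. Project D₁…D_4; terminal Gordon value at t=4 with g = 0.016; discount at r = 0.114.
D_1 = 1.6793
D_2 = 2.0001
D_3 = 2.2461
D_4 = 2.5223
TV_4 = 2.5627/(0.114−0.016) = 26.1499
P₀ = Σ Dₜ/(1+r)ᵗ + TV_4/(1+r)^4 = 23.3613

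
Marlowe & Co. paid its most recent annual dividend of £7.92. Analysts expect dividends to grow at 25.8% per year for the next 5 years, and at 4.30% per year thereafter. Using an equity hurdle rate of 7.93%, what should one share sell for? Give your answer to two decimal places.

Two-stage DDM. Project D₁…D_5 at 0.258, terminal growth 0.043, discount at r = 0.0793.
D_1 = 9.9634
D_2 = 12.5339
D_3 = 15.7677
D_4 = 19.8357
D_5 = 24.9533
Terminal value at t=5: TV = D_6/(r−g) = 26.0263/(0.0793−0.043) = 716.9784
P₀ = 9.9634/(1+0.0793)^1 + 12.5339/(1+0.0793)^2 + 15.7677/(1+0.0793)^3 + 19.8357/(1+0.0793)^4 + 24.9533/(1+0.0793)^5 + 716.9784/(1+0.0793)^5 = 553.7359

£553.74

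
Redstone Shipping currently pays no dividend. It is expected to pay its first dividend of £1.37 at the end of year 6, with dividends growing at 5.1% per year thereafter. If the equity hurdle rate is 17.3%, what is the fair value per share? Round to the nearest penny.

Deferred-dividend DDM. At t=5 the remaining stream is a growing perpetuity with first payment D_6 = 1.37.
V_5 = D_6/(r−g) = 1.37/(0.173−0.051) = 11.2295
P₀ = V_5/(1+r)^5 = 11.2295/(1+0.173)^5 = 5.0567

£5.06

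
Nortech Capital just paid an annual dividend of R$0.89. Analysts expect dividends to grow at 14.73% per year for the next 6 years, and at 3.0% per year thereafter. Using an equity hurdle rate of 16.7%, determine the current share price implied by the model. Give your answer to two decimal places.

Two-stage DDM. Project D₁…D_6 at 0.1473, terminal growth 0.03, discount at r = 0.167.
D_1 = 1.0211
D_2 = 1.1715
D_3 = 1.3441
D_4 = 1.5420
D_5 = 1.7692
D_6 = 2.0298
Terminal value at t=6: TV = D_7/(r−g) = 2.0907/(0.167−0.03) = 15.2605
P₀ = 1.0211/(1+0.167)^1 + 1.1715/(1+0.167)^2 + 1.3441/(1+0.167)^3 + 1.5420/(1+0.167)^4 + 1.7692/(1+0.167)^5 + 2.0298/(1+0.167)^6 + 15.2605/(1+0.167)^6 = 11.0747

R$11.07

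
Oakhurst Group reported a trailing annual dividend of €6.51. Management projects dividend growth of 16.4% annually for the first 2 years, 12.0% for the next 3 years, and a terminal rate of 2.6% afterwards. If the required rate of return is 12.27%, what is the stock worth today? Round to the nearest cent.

Three-stage DDM. Project D₁…D_5; terminal Gordon value at t=5 with g = 0.026; discount at r = 0.1227.
D_1 = 7.5776
D_2 = 8.8204
D_3 = 9.8788
D_4 = 11.0643
D_5 = 12.3920
TV_5 = 12.7142/(0.1227−0.026) = 131.4807
P₀ = Σ Dₜ/(1+r)ᵗ + TV_5/(1+r)^5 = 108.3526

€108.35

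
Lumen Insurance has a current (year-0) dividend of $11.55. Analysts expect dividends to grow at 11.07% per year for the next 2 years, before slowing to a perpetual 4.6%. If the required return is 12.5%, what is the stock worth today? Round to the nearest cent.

$171.73

Two-stage DDM. Project D₁…D_2 at 0.1107, terminal growth 0.046, discount at r = 0.125.
D_1 = 12.8286
D_2 = 14.2487
Terminal value at t=2: TV = D_3/(r−g) = 14.9041/(0.125−0.046) = 188.6601
P₀ = 12.8286/(1+0.125)^1 + 14.2487/(1+0.125)^2 + 188.6601/(1+0.125)^2 = 171.7262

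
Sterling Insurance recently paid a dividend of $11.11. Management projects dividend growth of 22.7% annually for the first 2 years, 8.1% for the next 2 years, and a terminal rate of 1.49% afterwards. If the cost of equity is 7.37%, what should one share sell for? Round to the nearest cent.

$310.36

Three-stage DDM. Project D₁…D_4; terminal Gordon value at t=4 with g = 0.0149; discount at r = 0.0737.
D_1 = 13.6320
D_2 = 16.7264
D_3 = 18.0813
D_4 = 19.5459
TV_4 = 19.8371/(0.0737−0.0149) = 337.3654
P₀ = Σ Dₜ/(1+r)ᵗ + TV_4/(1+r)^4 = 310.3649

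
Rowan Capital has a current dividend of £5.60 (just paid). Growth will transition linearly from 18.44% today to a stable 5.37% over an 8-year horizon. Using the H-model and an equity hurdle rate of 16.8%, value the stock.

£77.24

H-model: P₀ = D₀[(1+g_L) + H(g_S−g_L)]/(r−g_L), with H = 8/2 = 4.
P₀ = 5.60 × [(1+0.0537) + 4×(0.1844−0.0537)] / (0.168−0.0537)
   = 5.60 × 1.5765 / 0.1143 = 77.2388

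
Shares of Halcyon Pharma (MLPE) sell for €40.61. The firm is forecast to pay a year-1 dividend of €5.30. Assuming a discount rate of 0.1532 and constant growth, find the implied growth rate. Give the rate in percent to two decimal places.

2.27%

From P₀ = D₁/(r − g), the implied growth is g = r − D₁/P₀.
g = 0.1532 − 5.30/40.61 = 0.1532 − 0.13051 = 0.02269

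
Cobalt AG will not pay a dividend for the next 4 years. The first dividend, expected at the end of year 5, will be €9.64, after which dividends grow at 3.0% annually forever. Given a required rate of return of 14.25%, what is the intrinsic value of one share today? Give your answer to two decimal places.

€50.29

Deferred-dividend DDM. At t=4 the remaining stream is a growing perpetuity with first payment D_5 = 9.64.
V_4 = D_5/(r−g) = 9.64/(0.1425−0.03) = 85.6889
P₀ = V_4/(1+r)^4 = 85.6889/(1+0.1425)^4 = 50.2921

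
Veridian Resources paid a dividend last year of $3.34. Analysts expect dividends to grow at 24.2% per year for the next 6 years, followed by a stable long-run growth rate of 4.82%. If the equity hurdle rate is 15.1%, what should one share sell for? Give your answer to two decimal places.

Two-stage DDM. Project D₁…D_6 at 0.242, terminal growth 0.0482, discount at r = 0.151.
D_1 = 4.1483
D_2 = 5.1522
D_3 = 6.3990
D_4 = 7.9475
D_5 = 9.8708
D_6 = 12.2596
Terminal value at t=6: TV = D_7/(r−g) = 12.8505/(0.151−0.0482) = 125.0049
P₀ = 4.1483/(1+0.151)^1 + 5.1522/(1+0.151)^2 + 6.3990/(1+0.151)^3 + 7.9475/(1+0.151)^4 + 9.8708/(1+0.151)^5 + 12.2596/(1+0.151)^6 + 125.0049/(1+0.151)^6 = 80.1387

$80.14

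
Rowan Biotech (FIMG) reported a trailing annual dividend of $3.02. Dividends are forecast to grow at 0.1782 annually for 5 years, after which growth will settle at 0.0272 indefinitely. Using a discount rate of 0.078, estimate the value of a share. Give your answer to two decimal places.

Two-stage DDM. Project D₁…D_5 at 0.1782, terminal growth 0.0272, discount at r = 0.078.
D_1 = 3.5582
D_2 = 4.1922
D_3 = 4.9393
D_4 = 5.8195
D_5 = 6.8565
Terminal value at t=5: TV = D_6/(r−g) = 7.0430/(0.078−0.0272) = 138.6415
P₀ = 3.5582/(1+0.078)^1 + 4.1922/(1+0.078)^2 + 4.9393/(1+0.078)^3 + 5.8195/(1+0.078)^4 + 6.8565/(1+0.078)^5 + 138.6415/(1+0.078)^5 = 115.1059

$115.11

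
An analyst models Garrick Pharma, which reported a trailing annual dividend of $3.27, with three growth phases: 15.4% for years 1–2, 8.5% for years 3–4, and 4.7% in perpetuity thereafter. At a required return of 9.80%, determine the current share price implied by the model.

Three-stage DDM. Project D₁…D_4; terminal Gordon value at t=4 with g = 0.047; discount at r = 0.098.
D_1 = 3.7736
D_2 = 4.3547
D_3 = 4.7249
D_4 = 5.1265
TV_4 = 5.3674/(0.098−0.047) = 105.2435
P₀ = Σ Dₜ/(1+r)ᵗ + TV_4/(1+r)^4 = 86.5531

$86.55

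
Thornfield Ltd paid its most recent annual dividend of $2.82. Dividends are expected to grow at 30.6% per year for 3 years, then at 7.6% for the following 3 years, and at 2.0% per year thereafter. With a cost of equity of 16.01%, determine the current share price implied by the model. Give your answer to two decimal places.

Three-stage DDM. Project D₁…D_6; terminal Gordon value at t=6 with g = 0.02; discount at r = 0.1601.
D_1 = 3.6829
D_2 = 4.8099
D_3 = 6.2817
D_4 = 6.7591
D_5 = 7.2728
D_6 = 7.8256
TV_6 = 7.9821/(0.1601−0.02) = 56.9741
P₀ = Σ Dₜ/(1+r)ᵗ + TV_6/(1+r)^6 = 44.5477

$44.55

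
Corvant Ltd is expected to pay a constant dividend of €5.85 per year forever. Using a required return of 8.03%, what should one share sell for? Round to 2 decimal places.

€72.85

Zero-growth DDM (perpetuity): P₀ = D/r = 5.85 / 0.0803 = 72.8518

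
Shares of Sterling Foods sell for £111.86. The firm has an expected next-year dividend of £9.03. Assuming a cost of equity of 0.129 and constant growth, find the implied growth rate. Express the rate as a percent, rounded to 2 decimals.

4.83%

From P₀ = D₁/(r − g), the implied growth is g = r − D₁/P₀.
g = 0.129 − 9.03/111.86 = 0.129 − 0.08073 = 0.04827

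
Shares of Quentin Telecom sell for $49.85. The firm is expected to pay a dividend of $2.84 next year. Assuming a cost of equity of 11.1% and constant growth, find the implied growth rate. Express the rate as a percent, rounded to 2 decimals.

From P₀ = D₁/(r − g), the implied growth is g = r − D₁/P₀.
g = 0.111 − 2.84/49.85 = 0.111 − 0.05697 = 0.05403

5.40%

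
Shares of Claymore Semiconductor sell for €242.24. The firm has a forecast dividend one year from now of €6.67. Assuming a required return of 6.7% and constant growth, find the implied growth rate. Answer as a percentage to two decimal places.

From P₀ = D₁/(r − g), the implied growth is g = r − D₁/P₀.
g = 0.067 − 6.67/242.24 = 0.067 − 0.02753 = 0.03947

3.95%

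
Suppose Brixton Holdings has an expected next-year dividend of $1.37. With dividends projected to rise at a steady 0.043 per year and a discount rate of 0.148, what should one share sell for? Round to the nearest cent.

Gordon growth model: P₀ = D₁/(r − g), with D₁ = 1.37 given directly.
P₀ = 1.3700 / (0.148 − 0.043) = 1.3700 / 0.105 = 13.0476

$13.05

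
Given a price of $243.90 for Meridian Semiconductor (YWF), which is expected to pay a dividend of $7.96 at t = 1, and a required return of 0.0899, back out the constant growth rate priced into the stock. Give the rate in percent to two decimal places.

From P₀ = D₁/(r − g), the implied growth is g = r − D₁/P₀.
g = 0.0899 − 7.96/243.90 = 0.0899 − 0.03264 = 0.05726

5.73%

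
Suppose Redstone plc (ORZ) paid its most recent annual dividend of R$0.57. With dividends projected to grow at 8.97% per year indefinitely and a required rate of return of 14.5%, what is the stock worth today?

Gordon growth model: P₀ = D₁/(r − g). D₁ = 0.57 × (1 + 0.0897) = 0.6211.
P₀ = 0.6211 / (0.145 − 0.0897) = 0.6211 / 0.0553 = 11.2320

R$11.23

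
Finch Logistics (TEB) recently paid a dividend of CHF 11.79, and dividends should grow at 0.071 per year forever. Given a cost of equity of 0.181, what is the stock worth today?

Gordon growth model: P₀ = D₁/(r − g). D₁ = 11.79 × (1 + 0.071) = 12.6271.
P₀ = 12.6271 / (0.181 − 0.071) = 12.6271 / 0.11 = 114.7917

CHF 114.79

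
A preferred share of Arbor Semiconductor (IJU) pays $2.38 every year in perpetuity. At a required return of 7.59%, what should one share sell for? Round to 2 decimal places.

$31.36

Zero-growth DDM (perpetuity): P₀ = D/r = 2.38 / 0.0759 = 31.3570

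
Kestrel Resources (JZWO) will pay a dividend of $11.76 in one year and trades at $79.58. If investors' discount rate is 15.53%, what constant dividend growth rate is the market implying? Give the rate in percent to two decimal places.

0.75%

From P₀ = D₁/(r − g), the implied growth is g = r − D₁/P₀.
g = 0.1553 − 11.76/79.58 = 0.1553 − 0.14778 = 0.00752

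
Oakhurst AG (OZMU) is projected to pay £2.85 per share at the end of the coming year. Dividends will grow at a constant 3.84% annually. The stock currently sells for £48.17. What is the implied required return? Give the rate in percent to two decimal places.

9.76%

Rearranging the constant-growth DDM: r = D₁/P₀ + g.
r = 2.8500 / 48.17 + 0.0384 = 0.05917 + 0.0384 = 0.09757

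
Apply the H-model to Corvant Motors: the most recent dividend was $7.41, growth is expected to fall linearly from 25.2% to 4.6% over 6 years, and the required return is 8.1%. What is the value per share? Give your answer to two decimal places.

$352.29

H-model: P₀ = D₀[(1+g_L) + H(g_S−g_L)]/(r−g_L), with H = 6/2 = 3.
P₀ = 7.41 × [(1+0.046) + 3×(0.252−0.046)] / (0.081−0.046)
   = 7.41 × 1.6640 / 0.035 = 352.2926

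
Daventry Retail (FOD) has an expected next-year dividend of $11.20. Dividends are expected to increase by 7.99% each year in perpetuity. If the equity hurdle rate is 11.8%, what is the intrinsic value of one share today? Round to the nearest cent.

$293.96

Gordon growth model: P₀ = D₁/(r − g), with D₁ = 11.20 given directly.
P₀ = 11.2000 / (0.118 − 0.0799) = 11.2000 / 0.0381 = 293.9633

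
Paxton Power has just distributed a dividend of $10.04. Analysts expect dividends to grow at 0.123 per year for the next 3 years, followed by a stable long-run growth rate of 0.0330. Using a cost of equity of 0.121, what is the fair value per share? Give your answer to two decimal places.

$148.72

Two-stage DDM. Project D₁…D_3 at 0.123, terminal growth 0.033, discount at r = 0.121.
D_1 = 11.2749
D_2 = 12.6617
D_3 = 14.2191
Terminal value at t=3: TV = D_4/(r−g) = 14.6884/(0.121−0.033) = 166.9132
P₀ = 11.2749/(1+0.121)^1 + 12.6617/(1+0.121)^2 + 14.2191/(1+0.121)^3 + 166.9132/(1+0.121)^3 = 148.7154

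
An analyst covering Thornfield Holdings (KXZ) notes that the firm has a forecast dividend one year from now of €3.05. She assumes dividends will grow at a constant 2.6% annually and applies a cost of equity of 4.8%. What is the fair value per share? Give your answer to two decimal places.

€138.64

Gordon growth model: P₀ = D₁/(r − g), with D₁ = 3.05 given directly.
P₀ = 3.0500 / (0.048 − 0.026) = 3.0500 / 0.022 = 138.6364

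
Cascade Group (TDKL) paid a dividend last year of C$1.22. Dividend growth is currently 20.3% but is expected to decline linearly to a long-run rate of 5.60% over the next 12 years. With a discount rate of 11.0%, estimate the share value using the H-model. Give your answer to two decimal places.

H-model: P₀ = D₀[(1+g_L) + H(g_S−g_L)]/(r−g_L), with H = 12/2 = 6.
P₀ = 1.22 × [(1+0.056) + 6×(0.203−0.056)] / (0.11−0.056)
   = 1.22 × 1.9380 / 0.054 = 43.7844

C$43.78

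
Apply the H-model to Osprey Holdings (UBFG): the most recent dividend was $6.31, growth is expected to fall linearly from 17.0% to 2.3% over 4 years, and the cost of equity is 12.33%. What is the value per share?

H-model: P₀ = D₀[(1+g_L) + H(g_S−g_L)]/(r−g_L), with H = 4/2 = 2.
P₀ = 6.31 × [(1+0.023) + 2×(0.17−0.023)] / (0.1233−0.023)
   = 6.31 × 1.3170 / 0.1003 = 82.8541

$82.85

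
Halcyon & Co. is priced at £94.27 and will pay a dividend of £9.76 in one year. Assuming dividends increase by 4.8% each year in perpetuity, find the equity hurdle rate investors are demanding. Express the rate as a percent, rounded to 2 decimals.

15.15%

Rearranging the constant-growth DDM: r = D₁/P₀ + g.
r = 9.7600 / 94.27 + 0.048 = 0.10353 + 0.048 = 0.15153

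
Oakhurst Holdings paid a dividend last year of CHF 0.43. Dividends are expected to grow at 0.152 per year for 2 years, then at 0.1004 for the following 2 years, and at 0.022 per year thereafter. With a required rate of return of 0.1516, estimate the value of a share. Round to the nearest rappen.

Three-stage DDM. Project D₁…D_4; terminal Gordon value at t=4 with g = 0.022; discount at r = 0.1516.
D_1 = 0.4954
D_2 = 0.5707
D_3 = 0.6279
D_4 = 0.6910
TV_4 = 0.7062/(0.1516−0.022) = 5.4490
P₀ = Σ Dₜ/(1+r)ᵗ + TV_4/(1+r)^4 = 4.7627

CHF 4.76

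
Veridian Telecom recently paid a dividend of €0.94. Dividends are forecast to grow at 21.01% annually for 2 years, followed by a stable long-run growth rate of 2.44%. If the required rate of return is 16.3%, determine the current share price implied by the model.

Two-stage DDM. Project D₁…D_2 at 0.2101, terminal growth 0.0244, discount at r = 0.163.
D_1 = 1.1375
D_2 = 1.3765
Terminal value at t=2: TV = D_3/(r−g) = 1.4101/(0.163−0.0244) = 10.1736
P₀ = 1.1375/(1+0.163)^1 + 1.3765/(1+0.163)^2 + 10.1736/(1+0.163)^2 = 9.5175

€9.52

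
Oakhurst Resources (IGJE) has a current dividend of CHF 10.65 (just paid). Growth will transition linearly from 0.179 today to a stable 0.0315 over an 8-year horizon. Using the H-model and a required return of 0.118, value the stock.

CHF 199.64

H-model: P₀ = D₀[(1+g_L) + H(g_S−g_L)]/(r−g_L), with H = 8/2 = 4.
P₀ = 10.65 × [(1+0.0315) + 4×(0.179−0.0315)] / (0.118−0.0315)
   = 10.65 × 1.6215 / 0.0865 = 199.6413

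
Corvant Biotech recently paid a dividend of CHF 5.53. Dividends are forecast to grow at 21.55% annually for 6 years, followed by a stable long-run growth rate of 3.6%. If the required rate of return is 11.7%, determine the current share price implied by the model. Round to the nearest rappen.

CHF 162.50

Two-stage DDM. Project D₁…D_6 at 0.2155, terminal growth 0.036, discount at r = 0.117.
D_1 = 6.7217
D_2 = 8.1702
D_3 = 9.9309
D_4 = 12.0710
D_5 = 14.6724
D_6 = 17.8343
Terminal value at t=6: TV = D_7/(r−g) = 18.4763/(0.117−0.036) = 228.1023
P₀ = 6.7217/(1+0.117)^1 + 8.1702/(1+0.117)^2 + 9.9309/(1+0.117)^3 + 12.0710/(1+0.117)^4 + 14.6724/(1+0.117)^5 + 17.8343/(1+0.117)^6 + 228.1023/(1+0.117)^6 = 162.5042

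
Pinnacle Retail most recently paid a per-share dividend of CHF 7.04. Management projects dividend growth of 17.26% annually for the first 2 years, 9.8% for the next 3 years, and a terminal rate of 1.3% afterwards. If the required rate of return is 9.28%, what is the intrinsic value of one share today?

Three-stage DDM. Project D₁…D_5; terminal Gordon value at t=5 with g = 0.013; discount at r = 0.0928.
D_1 = 8.2551
D_2 = 9.6799
D_3 = 10.6286
D_4 = 11.6702
D_5 = 12.8138
TV_5 = 12.9804/(0.0928−0.013) = 162.6620
P₀ = Σ Dₜ/(1+r)ᵗ + TV_5/(1+r)^5 = 144.5807

CHF 144.58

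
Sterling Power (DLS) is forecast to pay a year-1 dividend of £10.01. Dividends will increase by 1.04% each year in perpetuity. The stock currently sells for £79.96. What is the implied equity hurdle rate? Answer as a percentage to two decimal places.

13.56%

Rearranging the constant-growth DDM: r = D₁/P₀ + g.
r = 10.0100 / 79.96 + 0.0104 = 0.12519 + 0.0104 = 0.13559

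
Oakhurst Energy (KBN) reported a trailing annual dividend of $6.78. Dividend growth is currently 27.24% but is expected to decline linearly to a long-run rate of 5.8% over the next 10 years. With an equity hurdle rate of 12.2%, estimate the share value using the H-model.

$225.65

H-model: P₀ = D₀[(1+g_L) + H(g_S−g_L)]/(r−g_L), with H = 10/2 = 5.
P₀ = 6.78 × [(1+0.058) + 5×(0.2724−0.058)] / (0.122−0.058)
   = 6.78 × 2.1300 / 0.064 = 225.6469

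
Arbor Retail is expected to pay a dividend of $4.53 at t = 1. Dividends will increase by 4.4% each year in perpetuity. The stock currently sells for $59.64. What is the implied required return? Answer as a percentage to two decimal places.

12.00%

Rearranging the constant-growth DDM: r = D₁/P₀ + g.
r = 4.5300 / 59.64 + 0.044 = 0.07596 + 0.044 = 0.11996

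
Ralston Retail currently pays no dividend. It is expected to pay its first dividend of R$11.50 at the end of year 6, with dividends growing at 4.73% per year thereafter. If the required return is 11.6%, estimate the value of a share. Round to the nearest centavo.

Deferred-dividend DDM. At t=5 the remaining stream is a growing perpetuity with first payment D_6 = 11.50.
V_5 = D_6/(r−g) = 11.50/(0.116−0.0473) = 167.3945
P₀ = V_5/(1+r)^5 = 167.3945/(1+0.116)^5 = 96.6986

R$96.70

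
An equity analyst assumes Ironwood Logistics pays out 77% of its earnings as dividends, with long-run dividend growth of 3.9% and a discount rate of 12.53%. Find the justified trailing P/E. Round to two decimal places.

9.27

Justified trailing P/E = b(1+g)/(r−g) = 0.77×(1+0.039)/(0.1253−0.039) = 9.2703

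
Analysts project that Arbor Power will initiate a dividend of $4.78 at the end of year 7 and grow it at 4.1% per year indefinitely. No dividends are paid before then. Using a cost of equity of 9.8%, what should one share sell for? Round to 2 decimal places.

$47.86

Deferred-dividend DDM. At t=6 the remaining stream is a growing perpetuity with first payment D_7 = 4.78.
V_6 = D_7/(r−g) = 4.78/(0.098−0.041) = 83.8596
P₀ = V_6/(1+r)^6 = 83.8596/(1+0.098)^6 = 47.8563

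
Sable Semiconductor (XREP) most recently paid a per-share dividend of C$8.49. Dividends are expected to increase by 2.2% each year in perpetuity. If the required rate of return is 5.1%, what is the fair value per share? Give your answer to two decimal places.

C$299.20

Gordon growth model: P₀ = D₁/(r − g). D₁ = 8.49 × (1 + 0.022) = 8.6768.
P₀ = 8.6768 / (0.051 − 0.022) = 8.6768 / 0.029 = 299.1993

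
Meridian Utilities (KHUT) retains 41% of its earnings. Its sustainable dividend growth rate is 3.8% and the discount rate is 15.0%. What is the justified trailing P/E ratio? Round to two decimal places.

5.47

Payout ratio b = 1 − 0.41 = 0.59.
Justified trailing P/E = b(1+g)/(r−g) = 0.59×(1+0.038)/(0.15−0.038) = 5.4680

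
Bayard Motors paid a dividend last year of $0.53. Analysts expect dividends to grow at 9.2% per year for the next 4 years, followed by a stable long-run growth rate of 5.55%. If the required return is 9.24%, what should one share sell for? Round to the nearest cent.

$17.26

Two-stage DDM. Project D₁…D_4 at 0.092, terminal growth 0.0555, discount at r = 0.0924.
D_1 = 0.5788
D_2 = 0.6320
D_3 = 0.6902
D_4 = 0.7536
Terminal value at t=4: TV = D_5/(r−g) = 0.7955/(0.0924−0.0555) = 21.5575
P₀ = 0.5788/(1+0.0924)^1 + 0.6320/(1+0.0924)^2 + 0.6902/(1+0.0924)^3 + 0.7536/(1+0.0924)^4 + 21.5575/(1+0.0924)^4 = 17.2562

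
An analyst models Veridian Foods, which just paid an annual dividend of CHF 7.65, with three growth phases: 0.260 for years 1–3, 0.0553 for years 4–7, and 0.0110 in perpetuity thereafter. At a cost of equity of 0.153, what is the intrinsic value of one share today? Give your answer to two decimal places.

Three-stage DDM. Project D₁…D_7; terminal Gordon value at t=7 with g = 0.011; discount at r = 0.153.
D_1 = 9.6390
D_2 = 12.1451
D_3 = 15.3029
D_4 = 16.1491
D_5 = 17.0422
D_6 = 17.9846
D_7 = 18.9792
TV_7 = 19.1879/(0.153−0.011) = 135.1262
P₀ = Σ Dₜ/(1+r)ᵗ + TV_7/(1+r)^7 = 109.5217

CHF 109.52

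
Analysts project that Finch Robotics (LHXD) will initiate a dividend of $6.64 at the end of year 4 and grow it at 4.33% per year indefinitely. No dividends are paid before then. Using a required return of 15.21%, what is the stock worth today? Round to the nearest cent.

$39.91

Deferred-dividend DDM. At t=3 the remaining stream is a growing perpetuity with first payment D_4 = 6.64.
V_3 = D_4/(r−g) = 6.64/(0.1521−0.0433) = 61.0294
P₀ = V_3/(1+r)^3 = 61.0294/(1+0.1521)^3 = 39.9088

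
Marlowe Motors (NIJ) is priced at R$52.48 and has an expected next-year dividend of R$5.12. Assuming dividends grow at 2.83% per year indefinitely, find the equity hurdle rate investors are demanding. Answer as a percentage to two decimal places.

Rearranging the constant-growth DDM: r = D₁/P₀ + g.
r = 5.1200 / 52.48 + 0.0283 = 0.09756 + 0.0283 = 0.12586

12.59%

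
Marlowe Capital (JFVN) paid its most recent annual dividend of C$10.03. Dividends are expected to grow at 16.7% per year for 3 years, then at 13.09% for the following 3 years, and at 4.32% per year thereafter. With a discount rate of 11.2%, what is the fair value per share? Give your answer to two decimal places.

Three-stage DDM. Project D₁…D_6; terminal Gordon value at t=6 with g = 0.0432; discount at r = 0.112.
D_1 = 11.7050
D_2 = 13.6597
D_3 = 15.9409
D_4 = 18.0276
D_5 = 20.3874
D_6 = 23.0561
TV_6 = 24.0521/(0.112−0.0432) = 349.5950
P₀ = Σ Dₜ/(1+r)ᵗ + TV_6/(1+r)^6 = 254.0407

C$254.04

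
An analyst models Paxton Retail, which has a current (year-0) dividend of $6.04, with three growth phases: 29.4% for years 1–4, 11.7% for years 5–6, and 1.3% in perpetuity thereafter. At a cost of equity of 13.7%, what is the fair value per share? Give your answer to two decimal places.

$133.36

Three-stage DDM. Project D₁…D_6; terminal Gordon value at t=6 with g = 0.013; discount at r = 0.137.
D_1 = 7.8158
D_2 = 10.1136
D_3 = 13.0870
D_4 = 16.9346
D_5 = 18.9159
D_6 = 21.1291
TV_6 = 21.4037/(0.137−0.013) = 172.6109
P₀ = Σ Dₜ/(1+r)ᵗ + TV_6/(1+r)^6 = 133.3601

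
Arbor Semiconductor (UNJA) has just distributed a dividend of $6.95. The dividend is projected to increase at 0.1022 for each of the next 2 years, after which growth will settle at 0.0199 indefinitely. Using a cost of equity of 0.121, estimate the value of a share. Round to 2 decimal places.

$81.33

Two-stage DDM. Project D₁…D_2 at 0.1022, terminal growth 0.0199, discount at r = 0.121.
D_1 = 7.6603
D_2 = 8.4432
Terminal value at t=2: TV = D_3/(r−g) = 8.6112/(0.121−0.0199) = 85.1750
P₀ = 7.6603/(1+0.121)^1 + 8.4432/(1+0.121)^2 + 85.1750/(1+0.121)^2 = 81.3322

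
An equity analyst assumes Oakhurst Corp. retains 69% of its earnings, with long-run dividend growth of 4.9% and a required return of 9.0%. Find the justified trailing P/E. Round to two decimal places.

Payout ratio b = 1 − 0.69 = 0.31.
Justified trailing P/E = b(1+g)/(r−g) = 0.31×(1+0.049)/(0.09−0.049) = 7.9315

7.93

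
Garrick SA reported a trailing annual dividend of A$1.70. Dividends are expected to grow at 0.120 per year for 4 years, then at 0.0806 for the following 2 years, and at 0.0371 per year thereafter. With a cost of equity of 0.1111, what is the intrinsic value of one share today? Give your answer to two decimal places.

A$33.57

Three-stage DDM. Project D₁…D_6; terminal Gordon value at t=6 with g = 0.0371; discount at r = 0.1111.
D_1 = 1.9040
D_2 = 2.1325
D_3 = 2.3884
D_4 = 2.6750
D_5 = 2.8906
D_6 = 3.1236
TV_6 = 3.2395/(0.1111−0.0371) = 43.7764
P₀ = Σ Dₜ/(1+r)ᵗ + TV_6/(1+r)^6 = 33.5703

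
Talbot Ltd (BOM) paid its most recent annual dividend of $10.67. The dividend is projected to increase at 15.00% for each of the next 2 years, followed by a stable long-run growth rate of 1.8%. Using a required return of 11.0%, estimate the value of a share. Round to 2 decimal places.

Two-stage DDM. Project D₁…D_2 at 0.15, terminal growth 0.018, discount at r = 0.11.
D_1 = 12.2705
D_2 = 14.1111
Terminal value at t=2: TV = D_3/(r−g) = 14.3651/(0.11−0.018) = 156.1421
P₀ = 12.2705/(1+0.11)^1 + 14.1111/(1+0.11)^2 + 156.1421/(1+0.11)^2 = 149.2358

$149.24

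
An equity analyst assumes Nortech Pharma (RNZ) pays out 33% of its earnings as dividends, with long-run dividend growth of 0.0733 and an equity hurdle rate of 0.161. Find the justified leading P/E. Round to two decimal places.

3.76

Justified leading P/E = b/(r−g) = 0.33/(0.161−0.0733) = 3.7628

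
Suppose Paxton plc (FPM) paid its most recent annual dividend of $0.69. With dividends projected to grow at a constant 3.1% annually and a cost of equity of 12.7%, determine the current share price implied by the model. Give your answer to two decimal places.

$7.41

Gordon growth model: P₀ = D₁/(r − g). D₁ = 0.69 × (1 + 0.031) = 0.7114.
P₀ = 0.7114 / (0.127 − 0.031) = 0.7114 / 0.096 = 7.4103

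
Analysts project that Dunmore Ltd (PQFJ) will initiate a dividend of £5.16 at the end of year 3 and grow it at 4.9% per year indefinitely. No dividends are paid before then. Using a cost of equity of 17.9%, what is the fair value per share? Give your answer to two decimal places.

Deferred-dividend DDM. At t=2 the remaining stream is a growing perpetuity with first payment D_3 = 5.16.
V_2 = D_3/(r−g) = 5.16/(0.179−0.049) = 39.6923
P₀ = V_2/(1+r)^2 = 39.6923/(1+0.179)^2 = 28.5548

£28.55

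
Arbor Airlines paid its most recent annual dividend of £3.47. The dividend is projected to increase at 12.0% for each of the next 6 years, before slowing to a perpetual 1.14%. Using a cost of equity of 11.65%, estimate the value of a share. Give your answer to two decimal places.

£55.08

Two-stage DDM. Project D₁…D_6 at 0.12, terminal growth 0.0114, discount at r = 0.1165.
D_1 = 3.8864
D_2 = 4.3528
D_3 = 4.8751
D_4 = 5.4601
D_5 = 6.1153
D_6 = 6.8492
Terminal value at t=6: TV = D_7/(r−g) = 6.9272/(0.1165−0.0114) = 65.9110
P₀ = 3.8864/(1+0.1165)^1 + 4.3528/(1+0.1165)^2 + 4.8751/(1+0.1165)^3 + 5.4601/(1+0.1165)^4 + 6.1153/(1+0.1165)^5 + 6.8492/(1+0.1165)^6 + 65.9110/(1+0.1165)^6 = 55.0752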